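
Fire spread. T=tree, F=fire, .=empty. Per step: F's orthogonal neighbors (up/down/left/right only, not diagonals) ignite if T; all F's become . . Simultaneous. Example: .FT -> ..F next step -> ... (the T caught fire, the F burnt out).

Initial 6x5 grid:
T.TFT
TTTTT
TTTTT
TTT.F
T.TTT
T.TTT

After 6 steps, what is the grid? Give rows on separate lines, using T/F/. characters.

Step 1: 5 trees catch fire, 2 burn out
  T.F.F
  TTTFT
  TTTTF
  TTT..
  T.TTF
  T.TTT
Step 2: 5 trees catch fire, 5 burn out
  T....
  TTF.F
  TTTF.
  TTT..
  T.TF.
  T.TTF
Step 3: 4 trees catch fire, 5 burn out
  T....
  TF...
  TTF..
  TTT..
  T.F..
  T.TF.
Step 4: 4 trees catch fire, 4 burn out
  T....
  F....
  TF...
  TTF..
  T....
  T.F..
Step 5: 3 trees catch fire, 4 burn out
  F....
  .....
  F....
  TF...
  T....
  T....
Step 6: 1 trees catch fire, 3 burn out
  .....
  .....
  .....
  F....
  T....
  T....

.....
.....
.....
F....
T....
T....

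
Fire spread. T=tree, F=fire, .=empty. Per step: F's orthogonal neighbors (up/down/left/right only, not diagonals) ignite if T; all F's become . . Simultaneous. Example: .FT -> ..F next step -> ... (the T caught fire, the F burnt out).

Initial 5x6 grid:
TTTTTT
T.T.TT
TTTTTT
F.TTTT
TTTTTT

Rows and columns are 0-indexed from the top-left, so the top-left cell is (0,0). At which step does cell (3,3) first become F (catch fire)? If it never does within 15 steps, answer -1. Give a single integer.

Step 1: cell (3,3)='T' (+2 fires, +1 burnt)
Step 2: cell (3,3)='T' (+3 fires, +2 burnt)
Step 3: cell (3,3)='T' (+3 fires, +3 burnt)
Step 4: cell (3,3)='T' (+5 fires, +3 burnt)
Step 5: cell (3,3)='F' (+4 fires, +5 burnt)
  -> target ignites at step 5
Step 6: cell (3,3)='.' (+5 fires, +4 burnt)
Step 7: cell (3,3)='.' (+3 fires, +5 burnt)
Step 8: cell (3,3)='.' (+1 fires, +3 burnt)
Step 9: cell (3,3)='.' (+0 fires, +1 burnt)
  fire out at step 9

5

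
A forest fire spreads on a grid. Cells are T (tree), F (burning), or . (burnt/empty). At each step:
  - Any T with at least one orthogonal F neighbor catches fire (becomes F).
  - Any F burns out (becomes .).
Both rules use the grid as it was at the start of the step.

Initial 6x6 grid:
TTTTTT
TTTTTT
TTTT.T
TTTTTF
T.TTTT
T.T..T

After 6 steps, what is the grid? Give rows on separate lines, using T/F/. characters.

Step 1: 3 trees catch fire, 1 burn out
  TTTTTT
  TTTTTT
  TTTT.F
  TTTTF.
  T.TTTF
  T.T..T
Step 2: 4 trees catch fire, 3 burn out
  TTTTTT
  TTTTTF
  TTTT..
  TTTF..
  T.TTF.
  T.T..F
Step 3: 5 trees catch fire, 4 burn out
  TTTTTF
  TTTTF.
  TTTF..
  TTF...
  T.TF..
  T.T...
Step 4: 5 trees catch fire, 5 burn out
  TTTTF.
  TTTF..
  TTF...
  TF....
  T.F...
  T.T...
Step 5: 5 trees catch fire, 5 burn out
  TTTF..
  TTF...
  TF....
  F.....
  T.....
  T.F...
Step 6: 4 trees catch fire, 5 burn out
  TTF...
  TF....
  F.....
  ......
  F.....
  T.....

TTF...
TF....
F.....
......
F.....
T.....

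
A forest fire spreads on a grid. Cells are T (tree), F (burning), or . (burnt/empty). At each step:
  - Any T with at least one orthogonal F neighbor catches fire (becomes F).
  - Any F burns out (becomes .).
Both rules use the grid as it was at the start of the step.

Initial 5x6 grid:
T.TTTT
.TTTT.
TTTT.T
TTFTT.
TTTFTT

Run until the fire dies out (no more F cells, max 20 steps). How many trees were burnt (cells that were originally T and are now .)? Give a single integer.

Answer: 21

Derivation:
Step 1: +5 fires, +2 burnt (F count now 5)
Step 2: +7 fires, +5 burnt (F count now 7)
Step 3: +5 fires, +7 burnt (F count now 5)
Step 4: +2 fires, +5 burnt (F count now 2)
Step 5: +1 fires, +2 burnt (F count now 1)
Step 6: +1 fires, +1 burnt (F count now 1)
Step 7: +0 fires, +1 burnt (F count now 0)
Fire out after step 7
Initially T: 23, now '.': 28
Total burnt (originally-T cells now '.'): 21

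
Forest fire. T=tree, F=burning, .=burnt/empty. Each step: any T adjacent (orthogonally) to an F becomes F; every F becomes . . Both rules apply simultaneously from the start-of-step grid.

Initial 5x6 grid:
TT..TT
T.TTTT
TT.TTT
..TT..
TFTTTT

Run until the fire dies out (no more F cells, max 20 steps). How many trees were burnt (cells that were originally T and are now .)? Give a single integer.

Step 1: +2 fires, +1 burnt (F count now 2)
Step 2: +2 fires, +2 burnt (F count now 2)
Step 3: +2 fires, +2 burnt (F count now 2)
Step 4: +2 fires, +2 burnt (F count now 2)
Step 5: +2 fires, +2 burnt (F count now 2)
Step 6: +3 fires, +2 burnt (F count now 3)
Step 7: +2 fires, +3 burnt (F count now 2)
Step 8: +1 fires, +2 burnt (F count now 1)
Step 9: +0 fires, +1 burnt (F count now 0)
Fire out after step 9
Initially T: 21, now '.': 25
Total burnt (originally-T cells now '.'): 16

Answer: 16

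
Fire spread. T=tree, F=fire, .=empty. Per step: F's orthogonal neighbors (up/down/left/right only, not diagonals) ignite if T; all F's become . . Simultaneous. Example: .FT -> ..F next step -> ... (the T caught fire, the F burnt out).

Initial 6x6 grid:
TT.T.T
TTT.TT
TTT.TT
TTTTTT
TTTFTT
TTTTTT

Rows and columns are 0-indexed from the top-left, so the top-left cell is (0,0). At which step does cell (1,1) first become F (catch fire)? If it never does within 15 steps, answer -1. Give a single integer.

Step 1: cell (1,1)='T' (+4 fires, +1 burnt)
Step 2: cell (1,1)='T' (+6 fires, +4 burnt)
Step 3: cell (1,1)='T' (+7 fires, +6 burnt)
Step 4: cell (1,1)='T' (+6 fires, +7 burnt)
Step 5: cell (1,1)='F' (+3 fires, +6 burnt)
  -> target ignites at step 5
Step 6: cell (1,1)='.' (+3 fires, +3 burnt)
Step 7: cell (1,1)='.' (+1 fires, +3 burnt)
Step 8: cell (1,1)='.' (+0 fires, +1 burnt)
  fire out at step 8

5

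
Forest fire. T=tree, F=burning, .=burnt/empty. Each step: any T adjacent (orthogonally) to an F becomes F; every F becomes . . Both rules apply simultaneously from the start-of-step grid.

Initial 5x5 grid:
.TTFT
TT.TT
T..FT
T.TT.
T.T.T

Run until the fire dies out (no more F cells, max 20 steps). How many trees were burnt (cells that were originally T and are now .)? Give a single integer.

Step 1: +5 fires, +2 burnt (F count now 5)
Step 2: +3 fires, +5 burnt (F count now 3)
Step 3: +2 fires, +3 burnt (F count now 2)
Step 4: +1 fires, +2 burnt (F count now 1)
Step 5: +1 fires, +1 burnt (F count now 1)
Step 6: +1 fires, +1 burnt (F count now 1)
Step 7: +1 fires, +1 burnt (F count now 1)
Step 8: +0 fires, +1 burnt (F count now 0)
Fire out after step 8
Initially T: 15, now '.': 24
Total burnt (originally-T cells now '.'): 14

Answer: 14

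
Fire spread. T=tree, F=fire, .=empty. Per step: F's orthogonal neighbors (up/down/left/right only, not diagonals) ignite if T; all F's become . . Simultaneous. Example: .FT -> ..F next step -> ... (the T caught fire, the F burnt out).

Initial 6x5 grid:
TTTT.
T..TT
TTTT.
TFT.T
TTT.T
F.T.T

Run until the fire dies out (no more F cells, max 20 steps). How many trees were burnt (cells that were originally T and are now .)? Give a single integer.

Step 1: +5 fires, +2 burnt (F count now 5)
Step 2: +3 fires, +5 burnt (F count now 3)
Step 3: +3 fires, +3 burnt (F count now 3)
Step 4: +2 fires, +3 burnt (F count now 2)
Step 5: +3 fires, +2 burnt (F count now 3)
Step 6: +1 fires, +3 burnt (F count now 1)
Step 7: +0 fires, +1 burnt (F count now 0)
Fire out after step 7
Initially T: 20, now '.': 27
Total burnt (originally-T cells now '.'): 17

Answer: 17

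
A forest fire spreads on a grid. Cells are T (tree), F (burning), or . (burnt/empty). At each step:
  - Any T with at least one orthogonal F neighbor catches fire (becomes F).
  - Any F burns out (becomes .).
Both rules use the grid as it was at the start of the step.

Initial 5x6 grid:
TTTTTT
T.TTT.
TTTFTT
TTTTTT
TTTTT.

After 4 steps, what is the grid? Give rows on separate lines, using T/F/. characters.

Step 1: 4 trees catch fire, 1 burn out
  TTTTTT
  T.TFT.
  TTF.FT
  TTTFTT
  TTTTT.
Step 2: 8 trees catch fire, 4 burn out
  TTTFTT
  T.F.F.
  TF...F
  TTF.FT
  TTTFT.
Step 3: 7 trees catch fire, 8 burn out
  TTF.FT
  T.....
  F.....
  TF...F
  TTF.F.
Step 4: 5 trees catch fire, 7 burn out
  TF...F
  F.....
  ......
  F.....
  TF....

TF...F
F.....
......
F.....
TF....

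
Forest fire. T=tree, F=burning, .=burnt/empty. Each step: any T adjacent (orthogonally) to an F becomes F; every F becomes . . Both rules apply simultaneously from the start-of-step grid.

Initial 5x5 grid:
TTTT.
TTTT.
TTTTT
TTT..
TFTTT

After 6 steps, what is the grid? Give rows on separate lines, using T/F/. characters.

Step 1: 3 trees catch fire, 1 burn out
  TTTT.
  TTTT.
  TTTTT
  TFT..
  F.FTT
Step 2: 4 trees catch fire, 3 burn out
  TTTT.
  TTTT.
  TFTTT
  F.F..
  ...FT
Step 3: 4 trees catch fire, 4 burn out
  TTTT.
  TFTT.
  F.FTT
  .....
  ....F
Step 4: 4 trees catch fire, 4 burn out
  TFTT.
  F.FT.
  ...FT
  .....
  .....
Step 5: 4 trees catch fire, 4 burn out
  F.FT.
  ...F.
  ....F
  .....
  .....
Step 6: 1 trees catch fire, 4 burn out
  ...F.
  .....
  .....
  .....
  .....

...F.
.....
.....
.....
.....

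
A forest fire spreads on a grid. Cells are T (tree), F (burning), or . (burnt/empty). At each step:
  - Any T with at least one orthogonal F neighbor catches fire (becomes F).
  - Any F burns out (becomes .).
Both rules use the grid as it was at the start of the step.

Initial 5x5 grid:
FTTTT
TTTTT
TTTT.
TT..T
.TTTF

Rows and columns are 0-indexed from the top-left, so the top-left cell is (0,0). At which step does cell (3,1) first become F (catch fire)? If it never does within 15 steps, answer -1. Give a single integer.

Step 1: cell (3,1)='T' (+4 fires, +2 burnt)
Step 2: cell (3,1)='T' (+4 fires, +4 burnt)
Step 3: cell (3,1)='T' (+5 fires, +4 burnt)
Step 4: cell (3,1)='F' (+4 fires, +5 burnt)
  -> target ignites at step 4
Step 5: cell (3,1)='.' (+2 fires, +4 burnt)
Step 6: cell (3,1)='.' (+0 fires, +2 burnt)
  fire out at step 6

4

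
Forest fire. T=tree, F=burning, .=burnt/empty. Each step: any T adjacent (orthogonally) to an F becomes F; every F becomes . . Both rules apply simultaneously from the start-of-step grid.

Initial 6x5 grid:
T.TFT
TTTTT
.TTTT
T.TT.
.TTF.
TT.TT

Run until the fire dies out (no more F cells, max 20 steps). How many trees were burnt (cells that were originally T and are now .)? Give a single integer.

Step 1: +6 fires, +2 burnt (F count now 6)
Step 2: +6 fires, +6 burnt (F count now 6)
Step 3: +4 fires, +6 burnt (F count now 4)
Step 4: +3 fires, +4 burnt (F count now 3)
Step 5: +1 fires, +3 burnt (F count now 1)
Step 6: +0 fires, +1 burnt (F count now 0)
Fire out after step 6
Initially T: 21, now '.': 29
Total burnt (originally-T cells now '.'): 20

Answer: 20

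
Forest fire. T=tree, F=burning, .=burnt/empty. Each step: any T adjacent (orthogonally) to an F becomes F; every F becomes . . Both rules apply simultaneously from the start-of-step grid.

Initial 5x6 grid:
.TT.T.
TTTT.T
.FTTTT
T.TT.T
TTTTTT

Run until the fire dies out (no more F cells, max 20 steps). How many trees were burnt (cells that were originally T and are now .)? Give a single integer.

Answer: 21

Derivation:
Step 1: +2 fires, +1 burnt (F count now 2)
Step 2: +5 fires, +2 burnt (F count now 5)
Step 3: +5 fires, +5 burnt (F count now 5)
Step 4: +3 fires, +5 burnt (F count now 3)
Step 5: +4 fires, +3 burnt (F count now 4)
Step 6: +2 fires, +4 burnt (F count now 2)
Step 7: +0 fires, +2 burnt (F count now 0)
Fire out after step 7
Initially T: 22, now '.': 29
Total burnt (originally-T cells now '.'): 21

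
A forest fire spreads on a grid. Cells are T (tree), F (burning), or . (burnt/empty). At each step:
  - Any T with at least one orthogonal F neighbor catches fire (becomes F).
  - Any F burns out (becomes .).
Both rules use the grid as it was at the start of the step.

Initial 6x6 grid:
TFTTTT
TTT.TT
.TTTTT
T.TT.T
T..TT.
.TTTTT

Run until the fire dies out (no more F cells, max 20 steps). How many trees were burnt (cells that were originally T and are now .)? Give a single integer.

Step 1: +3 fires, +1 burnt (F count now 3)
Step 2: +4 fires, +3 burnt (F count now 4)
Step 3: +2 fires, +4 burnt (F count now 2)
Step 4: +4 fires, +2 burnt (F count now 4)
Step 5: +3 fires, +4 burnt (F count now 3)
Step 6: +2 fires, +3 burnt (F count now 2)
Step 7: +3 fires, +2 burnt (F count now 3)
Step 8: +2 fires, +3 burnt (F count now 2)
Step 9: +2 fires, +2 burnt (F count now 2)
Step 10: +0 fires, +2 burnt (F count now 0)
Fire out after step 10
Initially T: 27, now '.': 34
Total burnt (originally-T cells now '.'): 25

Answer: 25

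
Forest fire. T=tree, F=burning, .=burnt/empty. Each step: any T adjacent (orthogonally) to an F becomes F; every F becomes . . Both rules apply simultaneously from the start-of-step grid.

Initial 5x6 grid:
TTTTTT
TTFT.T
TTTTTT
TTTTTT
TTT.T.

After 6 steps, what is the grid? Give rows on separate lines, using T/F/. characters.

Step 1: 4 trees catch fire, 1 burn out
  TTFTTT
  TF.F.T
  TTFTTT
  TTTTTT
  TTT.T.
Step 2: 6 trees catch fire, 4 burn out
  TF.FTT
  F....T
  TF.FTT
  TTFTTT
  TTT.T.
Step 3: 7 trees catch fire, 6 burn out
  F...FT
  .....T
  F...FT
  TF.FTT
  TTF.T.
Step 4: 5 trees catch fire, 7 burn out
  .....F
  .....T
  .....F
  F...FT
  TF..T.
Step 5: 4 trees catch fire, 5 burn out
  ......
  .....F
  ......
  .....F
  F...F.
Step 6: 0 trees catch fire, 4 burn out
  ......
  ......
  ......
  ......
  ......

......
......
......
......
......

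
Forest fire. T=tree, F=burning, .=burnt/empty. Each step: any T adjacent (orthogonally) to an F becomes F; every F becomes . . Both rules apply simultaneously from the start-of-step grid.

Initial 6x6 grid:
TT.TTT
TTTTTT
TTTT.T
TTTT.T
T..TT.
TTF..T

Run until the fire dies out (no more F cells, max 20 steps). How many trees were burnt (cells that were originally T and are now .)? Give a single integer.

Answer: 26

Derivation:
Step 1: +1 fires, +1 burnt (F count now 1)
Step 2: +1 fires, +1 burnt (F count now 1)
Step 3: +1 fires, +1 burnt (F count now 1)
Step 4: +1 fires, +1 burnt (F count now 1)
Step 5: +2 fires, +1 burnt (F count now 2)
Step 6: +3 fires, +2 burnt (F count now 3)
Step 7: +4 fires, +3 burnt (F count now 4)
Step 8: +4 fires, +4 burnt (F count now 4)
Step 9: +2 fires, +4 burnt (F count now 2)
Step 10: +2 fires, +2 burnt (F count now 2)
Step 11: +2 fires, +2 burnt (F count now 2)
Step 12: +2 fires, +2 burnt (F count now 2)
Step 13: +1 fires, +2 burnt (F count now 1)
Step 14: +0 fires, +1 burnt (F count now 0)
Fire out after step 14
Initially T: 27, now '.': 35
Total burnt (originally-T cells now '.'): 26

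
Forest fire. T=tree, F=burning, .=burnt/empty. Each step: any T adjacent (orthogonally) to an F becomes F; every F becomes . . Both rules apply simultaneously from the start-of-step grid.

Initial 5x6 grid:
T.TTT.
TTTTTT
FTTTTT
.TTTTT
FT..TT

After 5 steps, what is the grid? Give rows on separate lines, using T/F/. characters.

Step 1: 3 trees catch fire, 2 burn out
  T.TTT.
  FTTTTT
  .FTTTT
  .TTTTT
  .F..TT
Step 2: 4 trees catch fire, 3 burn out
  F.TTT.
  .FTTTT
  ..FTTT
  .FTTTT
  ....TT
Step 3: 3 trees catch fire, 4 burn out
  ..TTT.
  ..FTTT
  ...FTT
  ..FTTT
  ....TT
Step 4: 4 trees catch fire, 3 burn out
  ..FTT.
  ...FTT
  ....FT
  ...FTT
  ....TT
Step 5: 4 trees catch fire, 4 burn out
  ...FT.
  ....FT
  .....F
  ....FT
  ....TT

...FT.
....FT
.....F
....FT
....TT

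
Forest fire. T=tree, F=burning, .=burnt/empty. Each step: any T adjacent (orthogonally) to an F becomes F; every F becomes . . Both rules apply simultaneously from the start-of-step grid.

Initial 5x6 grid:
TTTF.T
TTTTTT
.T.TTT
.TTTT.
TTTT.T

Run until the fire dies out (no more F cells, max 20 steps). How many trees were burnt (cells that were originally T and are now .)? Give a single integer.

Step 1: +2 fires, +1 burnt (F count now 2)
Step 2: +4 fires, +2 burnt (F count now 4)
Step 3: +5 fires, +4 burnt (F count now 5)
Step 4: +7 fires, +5 burnt (F count now 7)
Step 5: +2 fires, +7 burnt (F count now 2)
Step 6: +1 fires, +2 burnt (F count now 1)
Step 7: +1 fires, +1 burnt (F count now 1)
Step 8: +0 fires, +1 burnt (F count now 0)
Fire out after step 8
Initially T: 23, now '.': 29
Total burnt (originally-T cells now '.'): 22

Answer: 22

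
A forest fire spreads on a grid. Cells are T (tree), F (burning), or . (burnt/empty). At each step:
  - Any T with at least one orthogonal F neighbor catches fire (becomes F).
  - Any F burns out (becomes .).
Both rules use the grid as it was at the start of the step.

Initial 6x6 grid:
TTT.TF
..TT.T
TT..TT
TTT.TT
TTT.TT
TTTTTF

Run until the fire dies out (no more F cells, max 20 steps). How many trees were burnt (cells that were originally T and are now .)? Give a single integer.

Step 1: +4 fires, +2 burnt (F count now 4)
Step 2: +4 fires, +4 burnt (F count now 4)
Step 3: +3 fires, +4 burnt (F count now 3)
Step 4: +2 fires, +3 burnt (F count now 2)
Step 5: +3 fires, +2 burnt (F count now 3)
Step 6: +2 fires, +3 burnt (F count now 2)
Step 7: +2 fires, +2 burnt (F count now 2)
Step 8: +1 fires, +2 burnt (F count now 1)
Step 9: +0 fires, +1 burnt (F count now 0)
Fire out after step 9
Initially T: 26, now '.': 31
Total burnt (originally-T cells now '.'): 21

Answer: 21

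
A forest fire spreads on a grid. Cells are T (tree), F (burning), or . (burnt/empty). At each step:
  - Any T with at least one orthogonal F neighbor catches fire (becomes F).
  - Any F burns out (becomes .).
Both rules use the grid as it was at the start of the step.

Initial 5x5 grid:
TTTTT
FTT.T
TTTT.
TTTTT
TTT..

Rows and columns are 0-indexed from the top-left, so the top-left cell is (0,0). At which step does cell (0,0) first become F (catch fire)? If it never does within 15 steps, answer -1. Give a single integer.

Step 1: cell (0,0)='F' (+3 fires, +1 burnt)
  -> target ignites at step 1
Step 2: cell (0,0)='.' (+4 fires, +3 burnt)
Step 3: cell (0,0)='.' (+4 fires, +4 burnt)
Step 4: cell (0,0)='.' (+4 fires, +4 burnt)
Step 5: cell (0,0)='.' (+3 fires, +4 burnt)
Step 6: cell (0,0)='.' (+2 fires, +3 burnt)
Step 7: cell (0,0)='.' (+0 fires, +2 burnt)
  fire out at step 7

1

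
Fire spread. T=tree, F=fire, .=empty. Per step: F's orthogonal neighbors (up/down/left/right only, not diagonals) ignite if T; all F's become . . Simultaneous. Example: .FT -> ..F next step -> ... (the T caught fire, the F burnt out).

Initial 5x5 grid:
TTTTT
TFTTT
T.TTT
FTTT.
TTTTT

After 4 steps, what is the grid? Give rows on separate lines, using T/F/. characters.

Step 1: 6 trees catch fire, 2 burn out
  TFTTT
  F.FTT
  F.TTT
  .FTT.
  FTTTT
Step 2: 6 trees catch fire, 6 burn out
  F.FTT
  ...FT
  ..FTT
  ..FT.
  .FTTT
Step 3: 5 trees catch fire, 6 burn out
  ...FT
  ....F
  ...FT
  ...F.
  ..FTT
Step 4: 3 trees catch fire, 5 burn out
  ....F
  .....
  ....F
  .....
  ...FT

....F
.....
....F
.....
...FT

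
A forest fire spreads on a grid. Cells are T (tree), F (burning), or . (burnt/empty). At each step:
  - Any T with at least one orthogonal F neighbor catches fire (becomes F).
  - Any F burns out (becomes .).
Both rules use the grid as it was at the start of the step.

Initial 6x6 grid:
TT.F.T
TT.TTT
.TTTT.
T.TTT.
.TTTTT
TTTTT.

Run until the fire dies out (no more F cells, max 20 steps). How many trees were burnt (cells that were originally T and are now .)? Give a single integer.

Step 1: +1 fires, +1 burnt (F count now 1)
Step 2: +2 fires, +1 burnt (F count now 2)
Step 3: +4 fires, +2 burnt (F count now 4)
Step 4: +5 fires, +4 burnt (F count now 5)
Step 5: +4 fires, +5 burnt (F count now 4)
Step 6: +6 fires, +4 burnt (F count now 6)
Step 7: +2 fires, +6 burnt (F count now 2)
Step 8: +1 fires, +2 burnt (F count now 1)
Step 9: +0 fires, +1 burnt (F count now 0)
Fire out after step 9
Initially T: 26, now '.': 35
Total burnt (originally-T cells now '.'): 25

Answer: 25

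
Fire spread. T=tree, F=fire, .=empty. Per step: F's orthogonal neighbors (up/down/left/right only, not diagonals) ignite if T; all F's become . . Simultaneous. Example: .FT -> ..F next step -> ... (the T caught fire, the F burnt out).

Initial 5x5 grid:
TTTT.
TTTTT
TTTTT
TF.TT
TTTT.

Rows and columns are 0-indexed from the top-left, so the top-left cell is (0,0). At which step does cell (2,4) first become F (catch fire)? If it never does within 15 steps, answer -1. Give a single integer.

Step 1: cell (2,4)='T' (+3 fires, +1 burnt)
Step 2: cell (2,4)='T' (+5 fires, +3 burnt)
Step 3: cell (2,4)='T' (+5 fires, +5 burnt)
Step 4: cell (2,4)='F' (+5 fires, +5 burnt)
  -> target ignites at step 4
Step 5: cell (2,4)='.' (+3 fires, +5 burnt)
Step 6: cell (2,4)='.' (+0 fires, +3 burnt)
  fire out at step 6

4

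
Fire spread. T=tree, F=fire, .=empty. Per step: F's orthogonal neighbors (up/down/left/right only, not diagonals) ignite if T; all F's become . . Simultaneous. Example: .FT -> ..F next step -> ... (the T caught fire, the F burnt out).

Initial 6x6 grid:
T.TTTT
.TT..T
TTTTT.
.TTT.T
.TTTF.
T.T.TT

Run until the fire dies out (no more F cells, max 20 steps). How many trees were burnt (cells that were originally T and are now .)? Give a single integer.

Answer: 21

Derivation:
Step 1: +2 fires, +1 burnt (F count now 2)
Step 2: +3 fires, +2 burnt (F count now 3)
Step 3: +4 fires, +3 burnt (F count now 4)
Step 4: +3 fires, +4 burnt (F count now 3)
Step 5: +2 fires, +3 burnt (F count now 2)
Step 6: +3 fires, +2 burnt (F count now 3)
Step 7: +1 fires, +3 burnt (F count now 1)
Step 8: +1 fires, +1 burnt (F count now 1)
Step 9: +1 fires, +1 burnt (F count now 1)
Step 10: +1 fires, +1 burnt (F count now 1)
Step 11: +0 fires, +1 burnt (F count now 0)
Fire out after step 11
Initially T: 24, now '.': 33
Total burnt (originally-T cells now '.'): 21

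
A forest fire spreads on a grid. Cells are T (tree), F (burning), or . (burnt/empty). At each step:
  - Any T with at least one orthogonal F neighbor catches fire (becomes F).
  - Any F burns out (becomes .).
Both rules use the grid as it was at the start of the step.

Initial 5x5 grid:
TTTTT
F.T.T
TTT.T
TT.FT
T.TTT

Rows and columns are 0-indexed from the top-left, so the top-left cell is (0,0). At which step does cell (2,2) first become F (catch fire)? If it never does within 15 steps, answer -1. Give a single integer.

Step 1: cell (2,2)='T' (+4 fires, +2 burnt)
Step 2: cell (2,2)='T' (+6 fires, +4 burnt)
Step 3: cell (2,2)='F' (+5 fires, +6 burnt)
  -> target ignites at step 3
Step 4: cell (2,2)='.' (+3 fires, +5 burnt)
Step 5: cell (2,2)='.' (+0 fires, +3 burnt)
  fire out at step 5

3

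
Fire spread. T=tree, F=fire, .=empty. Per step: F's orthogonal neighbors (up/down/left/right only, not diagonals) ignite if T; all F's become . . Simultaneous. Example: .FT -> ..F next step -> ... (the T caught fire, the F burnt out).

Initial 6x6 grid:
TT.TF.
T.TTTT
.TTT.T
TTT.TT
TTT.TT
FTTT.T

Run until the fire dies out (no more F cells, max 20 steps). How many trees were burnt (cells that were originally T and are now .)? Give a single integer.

Answer: 23

Derivation:
Step 1: +4 fires, +2 burnt (F count now 4)
Step 2: +5 fires, +4 burnt (F count now 5)
Step 3: +6 fires, +5 burnt (F count now 6)
Step 4: +4 fires, +6 burnt (F count now 4)
Step 5: +2 fires, +4 burnt (F count now 2)
Step 6: +2 fires, +2 burnt (F count now 2)
Step 7: +0 fires, +2 burnt (F count now 0)
Fire out after step 7
Initially T: 26, now '.': 33
Total burnt (originally-T cells now '.'): 23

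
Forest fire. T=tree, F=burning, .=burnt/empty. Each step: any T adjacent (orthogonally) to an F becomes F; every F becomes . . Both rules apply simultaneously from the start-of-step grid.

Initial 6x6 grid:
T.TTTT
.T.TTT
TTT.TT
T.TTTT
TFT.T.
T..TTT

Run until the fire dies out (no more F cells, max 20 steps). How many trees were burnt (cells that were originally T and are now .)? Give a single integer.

Answer: 25

Derivation:
Step 1: +2 fires, +1 burnt (F count now 2)
Step 2: +3 fires, +2 burnt (F count now 3)
Step 3: +3 fires, +3 burnt (F count now 3)
Step 4: +2 fires, +3 burnt (F count now 2)
Step 5: +4 fires, +2 burnt (F count now 4)
Step 6: +3 fires, +4 burnt (F count now 3)
Step 7: +5 fires, +3 burnt (F count now 5)
Step 8: +2 fires, +5 burnt (F count now 2)
Step 9: +1 fires, +2 burnt (F count now 1)
Step 10: +0 fires, +1 burnt (F count now 0)
Fire out after step 10
Initially T: 26, now '.': 35
Total burnt (originally-T cells now '.'): 25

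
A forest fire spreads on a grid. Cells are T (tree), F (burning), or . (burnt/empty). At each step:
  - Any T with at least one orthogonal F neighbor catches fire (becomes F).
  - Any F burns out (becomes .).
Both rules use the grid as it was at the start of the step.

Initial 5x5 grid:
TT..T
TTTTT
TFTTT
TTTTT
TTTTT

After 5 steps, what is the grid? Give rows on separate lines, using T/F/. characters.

Step 1: 4 trees catch fire, 1 burn out
  TT..T
  TFTTT
  F.FTT
  TFTTT
  TTTTT
Step 2: 7 trees catch fire, 4 burn out
  TF..T
  F.FTT
  ...FT
  F.FTT
  TFTTT
Step 3: 6 trees catch fire, 7 burn out
  F...T
  ...FT
  ....F
  ...FT
  F.FTT
Step 4: 3 trees catch fire, 6 burn out
  ....T
  ....F
  .....
  ....F
  ...FT
Step 5: 2 trees catch fire, 3 burn out
  ....F
  .....
  .....
  .....
  ....F

....F
.....
.....
.....
....F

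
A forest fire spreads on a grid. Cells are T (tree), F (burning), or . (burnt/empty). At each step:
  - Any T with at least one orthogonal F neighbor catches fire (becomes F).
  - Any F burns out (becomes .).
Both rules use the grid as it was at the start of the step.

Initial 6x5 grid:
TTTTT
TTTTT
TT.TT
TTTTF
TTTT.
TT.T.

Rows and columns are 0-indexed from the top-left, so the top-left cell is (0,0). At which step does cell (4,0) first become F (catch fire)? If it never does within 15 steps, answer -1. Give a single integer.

Step 1: cell (4,0)='T' (+2 fires, +1 burnt)
Step 2: cell (4,0)='T' (+4 fires, +2 burnt)
Step 3: cell (4,0)='T' (+5 fires, +4 burnt)
Step 4: cell (4,0)='T' (+5 fires, +5 burnt)
Step 5: cell (4,0)='F' (+5 fires, +5 burnt)
  -> target ignites at step 5
Step 6: cell (4,0)='.' (+3 fires, +5 burnt)
Step 7: cell (4,0)='.' (+1 fires, +3 burnt)
Step 8: cell (4,0)='.' (+0 fires, +1 burnt)
  fire out at step 8

5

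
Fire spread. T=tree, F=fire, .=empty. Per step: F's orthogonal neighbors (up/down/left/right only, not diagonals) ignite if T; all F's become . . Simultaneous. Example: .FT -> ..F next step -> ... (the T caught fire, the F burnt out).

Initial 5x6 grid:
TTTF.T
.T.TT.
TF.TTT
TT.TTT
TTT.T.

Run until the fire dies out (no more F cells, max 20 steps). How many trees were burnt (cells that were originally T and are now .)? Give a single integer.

Step 1: +5 fires, +2 burnt (F count now 5)
Step 2: +5 fires, +5 burnt (F count now 5)
Step 3: +5 fires, +5 burnt (F count now 5)
Step 4: +2 fires, +5 burnt (F count now 2)
Step 5: +2 fires, +2 burnt (F count now 2)
Step 6: +0 fires, +2 burnt (F count now 0)
Fire out after step 6
Initially T: 20, now '.': 29
Total burnt (originally-T cells now '.'): 19

Answer: 19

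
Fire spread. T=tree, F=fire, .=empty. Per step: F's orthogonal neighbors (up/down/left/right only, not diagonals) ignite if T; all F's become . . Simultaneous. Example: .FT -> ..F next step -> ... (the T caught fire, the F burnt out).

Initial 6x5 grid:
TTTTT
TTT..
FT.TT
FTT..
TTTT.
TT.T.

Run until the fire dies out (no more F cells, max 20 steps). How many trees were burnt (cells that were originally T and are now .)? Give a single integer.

Step 1: +4 fires, +2 burnt (F count now 4)
Step 2: +5 fires, +4 burnt (F count now 5)
Step 3: +4 fires, +5 burnt (F count now 4)
Step 4: +2 fires, +4 burnt (F count now 2)
Step 5: +2 fires, +2 burnt (F count now 2)
Step 6: +1 fires, +2 burnt (F count now 1)
Step 7: +0 fires, +1 burnt (F count now 0)
Fire out after step 7
Initially T: 20, now '.': 28
Total burnt (originally-T cells now '.'): 18

Answer: 18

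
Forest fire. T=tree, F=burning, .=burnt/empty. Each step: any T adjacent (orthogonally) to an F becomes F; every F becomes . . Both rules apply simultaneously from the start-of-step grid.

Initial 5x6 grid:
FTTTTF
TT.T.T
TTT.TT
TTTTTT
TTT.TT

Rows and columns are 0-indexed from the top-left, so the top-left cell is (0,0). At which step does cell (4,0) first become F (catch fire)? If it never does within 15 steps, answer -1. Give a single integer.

Step 1: cell (4,0)='T' (+4 fires, +2 burnt)
Step 2: cell (4,0)='T' (+5 fires, +4 burnt)
Step 3: cell (4,0)='T' (+5 fires, +5 burnt)
Step 4: cell (4,0)='F' (+5 fires, +5 burnt)
  -> target ignites at step 4
Step 5: cell (4,0)='.' (+4 fires, +5 burnt)
Step 6: cell (4,0)='.' (+1 fires, +4 burnt)
Step 7: cell (4,0)='.' (+0 fires, +1 burnt)
  fire out at step 7

4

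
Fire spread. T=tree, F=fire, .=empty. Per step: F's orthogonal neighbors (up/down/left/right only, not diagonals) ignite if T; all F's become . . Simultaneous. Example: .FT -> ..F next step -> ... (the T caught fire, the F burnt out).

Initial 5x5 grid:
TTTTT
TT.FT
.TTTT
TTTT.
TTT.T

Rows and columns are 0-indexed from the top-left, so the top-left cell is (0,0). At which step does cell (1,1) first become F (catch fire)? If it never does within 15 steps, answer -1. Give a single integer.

Step 1: cell (1,1)='T' (+3 fires, +1 burnt)
Step 2: cell (1,1)='T' (+5 fires, +3 burnt)
Step 3: cell (1,1)='T' (+3 fires, +5 burnt)
Step 4: cell (1,1)='F' (+4 fires, +3 burnt)
  -> target ignites at step 4
Step 5: cell (1,1)='.' (+3 fires, +4 burnt)
Step 6: cell (1,1)='.' (+1 fires, +3 burnt)
Step 7: cell (1,1)='.' (+0 fires, +1 burnt)
  fire out at step 7

4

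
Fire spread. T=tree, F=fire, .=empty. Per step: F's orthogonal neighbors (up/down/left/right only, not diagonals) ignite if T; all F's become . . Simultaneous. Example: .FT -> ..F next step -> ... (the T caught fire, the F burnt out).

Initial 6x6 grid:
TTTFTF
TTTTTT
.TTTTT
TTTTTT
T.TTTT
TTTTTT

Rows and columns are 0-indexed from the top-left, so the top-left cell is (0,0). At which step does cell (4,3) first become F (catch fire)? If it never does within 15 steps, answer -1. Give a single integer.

Step 1: cell (4,3)='T' (+4 fires, +2 burnt)
Step 2: cell (4,3)='T' (+5 fires, +4 burnt)
Step 3: cell (4,3)='T' (+6 fires, +5 burnt)
Step 4: cell (4,3)='F' (+6 fires, +6 burnt)
  -> target ignites at step 4
Step 5: cell (4,3)='.' (+5 fires, +6 burnt)
Step 6: cell (4,3)='.' (+3 fires, +5 burnt)
Step 7: cell (4,3)='.' (+2 fires, +3 burnt)
Step 8: cell (4,3)='.' (+1 fires, +2 burnt)
Step 9: cell (4,3)='.' (+0 fires, +1 burnt)
  fire out at step 9

4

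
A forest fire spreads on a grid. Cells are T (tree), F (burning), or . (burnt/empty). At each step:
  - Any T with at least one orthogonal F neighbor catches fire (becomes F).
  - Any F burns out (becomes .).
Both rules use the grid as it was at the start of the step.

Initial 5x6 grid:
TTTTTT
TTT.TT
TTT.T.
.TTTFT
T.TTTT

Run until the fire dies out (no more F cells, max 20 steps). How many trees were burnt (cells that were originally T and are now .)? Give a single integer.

Answer: 23

Derivation:
Step 1: +4 fires, +1 burnt (F count now 4)
Step 2: +4 fires, +4 burnt (F count now 4)
Step 3: +5 fires, +4 burnt (F count now 5)
Step 4: +4 fires, +5 burnt (F count now 4)
Step 5: +3 fires, +4 burnt (F count now 3)
Step 6: +2 fires, +3 burnt (F count now 2)
Step 7: +1 fires, +2 burnt (F count now 1)
Step 8: +0 fires, +1 burnt (F count now 0)
Fire out after step 8
Initially T: 24, now '.': 29
Total burnt (originally-T cells now '.'): 23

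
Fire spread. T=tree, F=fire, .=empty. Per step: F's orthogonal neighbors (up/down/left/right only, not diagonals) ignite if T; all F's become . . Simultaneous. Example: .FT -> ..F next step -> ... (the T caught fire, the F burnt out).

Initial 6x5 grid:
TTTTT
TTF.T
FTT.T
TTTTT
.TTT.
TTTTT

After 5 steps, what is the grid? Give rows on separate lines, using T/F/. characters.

Step 1: 6 trees catch fire, 2 burn out
  TTFTT
  FF..T
  .FF.T
  FTTTT
  .TTT.
  TTTTT
Step 2: 5 trees catch fire, 6 burn out
  FF.FT
  ....T
  ....T
  .FFTT
  .TTT.
  TTTTT
Step 3: 4 trees catch fire, 5 burn out
  ....F
  ....T
  ....T
  ...FT
  .FFT.
  TTTTT
Step 4: 5 trees catch fire, 4 burn out
  .....
  ....F
  ....T
  ....F
  ...F.
  TFFTT
Step 5: 3 trees catch fire, 5 burn out
  .....
  .....
  ....F
  .....
  .....
  F..FT

.....
.....
....F
.....
.....
F..FT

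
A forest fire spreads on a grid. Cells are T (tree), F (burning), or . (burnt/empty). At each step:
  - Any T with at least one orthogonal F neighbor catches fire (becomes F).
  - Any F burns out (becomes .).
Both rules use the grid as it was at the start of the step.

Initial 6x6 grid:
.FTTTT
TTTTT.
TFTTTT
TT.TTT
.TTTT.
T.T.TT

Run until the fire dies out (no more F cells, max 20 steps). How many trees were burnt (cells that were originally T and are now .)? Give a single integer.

Step 1: +5 fires, +2 burnt (F count now 5)
Step 2: +6 fires, +5 burnt (F count now 6)
Step 3: +5 fires, +6 burnt (F count now 5)
Step 4: +6 fires, +5 burnt (F count now 6)
Step 5: +2 fires, +6 burnt (F count now 2)
Step 6: +1 fires, +2 burnt (F count now 1)
Step 7: +1 fires, +1 burnt (F count now 1)
Step 8: +0 fires, +1 burnt (F count now 0)
Fire out after step 8
Initially T: 27, now '.': 35
Total burnt (originally-T cells now '.'): 26

Answer: 26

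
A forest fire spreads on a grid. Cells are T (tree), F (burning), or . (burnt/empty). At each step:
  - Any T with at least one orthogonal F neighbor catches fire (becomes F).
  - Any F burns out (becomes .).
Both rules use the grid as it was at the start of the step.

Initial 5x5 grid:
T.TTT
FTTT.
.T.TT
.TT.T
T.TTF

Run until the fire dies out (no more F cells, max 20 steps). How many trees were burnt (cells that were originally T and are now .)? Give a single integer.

Step 1: +4 fires, +2 burnt (F count now 4)
Step 2: +4 fires, +4 burnt (F count now 4)
Step 3: +5 fires, +4 burnt (F count now 5)
Step 4: +1 fires, +5 burnt (F count now 1)
Step 5: +1 fires, +1 burnt (F count now 1)
Step 6: +0 fires, +1 burnt (F count now 0)
Fire out after step 6
Initially T: 16, now '.': 24
Total burnt (originally-T cells now '.'): 15

Answer: 15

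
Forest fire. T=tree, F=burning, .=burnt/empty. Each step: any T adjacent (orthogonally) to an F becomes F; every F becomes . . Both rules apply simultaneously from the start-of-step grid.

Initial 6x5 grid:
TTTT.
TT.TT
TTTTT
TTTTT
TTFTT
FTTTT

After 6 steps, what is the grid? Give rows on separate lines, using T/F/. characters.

Step 1: 6 trees catch fire, 2 burn out
  TTTT.
  TT.TT
  TTTTT
  TTFTT
  FF.FT
  .FFTT
Step 2: 6 trees catch fire, 6 burn out
  TTTT.
  TT.TT
  TTFTT
  FF.FT
  ....F
  ...FT
Step 3: 5 trees catch fire, 6 burn out
  TTTT.
  TT.TT
  FF.FT
  ....F
  .....
  ....F
Step 4: 4 trees catch fire, 5 burn out
  TTTT.
  FF.FT
  ....F
  .....
  .....
  .....
Step 5: 4 trees catch fire, 4 burn out
  FFTF.
  ....F
  .....
  .....
  .....
  .....
Step 6: 1 trees catch fire, 4 burn out
  ..F..
  .....
  .....
  .....
  .....
  .....

..F..
.....
.....
.....
.....
.....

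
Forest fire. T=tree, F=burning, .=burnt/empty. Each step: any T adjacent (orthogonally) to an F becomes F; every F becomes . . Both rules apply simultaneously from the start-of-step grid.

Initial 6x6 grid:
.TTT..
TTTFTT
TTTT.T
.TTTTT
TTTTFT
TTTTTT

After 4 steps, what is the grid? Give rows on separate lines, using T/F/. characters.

Step 1: 8 trees catch fire, 2 burn out
  .TTF..
  TTF.FT
  TTTF.T
  .TTTFT
  TTTF.F
  TTTTFT
Step 2: 9 trees catch fire, 8 burn out
  .TF...
  TF...F
  TTF..T
  .TTF.F
  TTF...
  TTTF.F
Step 3: 7 trees catch fire, 9 burn out
  .F....
  F.....
  TF...F
  .TF...
  TF....
  TTF...
Step 4: 4 trees catch fire, 7 burn out
  ......
  ......
  F.....
  .F....
  F.....
  TF....

......
......
F.....
.F....
F.....
TF....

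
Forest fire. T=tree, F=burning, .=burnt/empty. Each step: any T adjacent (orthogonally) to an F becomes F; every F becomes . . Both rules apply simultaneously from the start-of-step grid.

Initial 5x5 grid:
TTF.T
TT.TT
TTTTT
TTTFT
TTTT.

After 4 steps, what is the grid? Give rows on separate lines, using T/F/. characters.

Step 1: 5 trees catch fire, 2 burn out
  TF..T
  TT.TT
  TTTFT
  TTF.F
  TTTF.
Step 2: 7 trees catch fire, 5 burn out
  F...T
  TF.FT
  TTF.F
  TF...
  TTF..
Step 3: 5 trees catch fire, 7 burn out
  ....T
  F...F
  TF...
  F....
  TF...
Step 4: 3 trees catch fire, 5 burn out
  ....F
  .....
  F....
  .....
  F....

....F
.....
F....
.....
F....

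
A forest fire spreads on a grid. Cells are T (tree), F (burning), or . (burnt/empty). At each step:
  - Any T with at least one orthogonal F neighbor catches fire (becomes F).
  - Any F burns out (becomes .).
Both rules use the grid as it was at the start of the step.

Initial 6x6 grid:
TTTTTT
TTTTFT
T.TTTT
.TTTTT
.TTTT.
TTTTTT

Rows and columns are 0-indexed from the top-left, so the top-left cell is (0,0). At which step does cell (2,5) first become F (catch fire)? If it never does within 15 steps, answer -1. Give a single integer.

Step 1: cell (2,5)='T' (+4 fires, +1 burnt)
Step 2: cell (2,5)='F' (+6 fires, +4 burnt)
  -> target ignites at step 2
Step 3: cell (2,5)='.' (+6 fires, +6 burnt)
Step 4: cell (2,5)='.' (+5 fires, +6 burnt)
Step 5: cell (2,5)='.' (+6 fires, +5 burnt)
Step 6: cell (2,5)='.' (+2 fires, +6 burnt)
Step 7: cell (2,5)='.' (+1 fires, +2 burnt)
Step 8: cell (2,5)='.' (+1 fires, +1 burnt)
Step 9: cell (2,5)='.' (+0 fires, +1 burnt)
  fire out at step 9

2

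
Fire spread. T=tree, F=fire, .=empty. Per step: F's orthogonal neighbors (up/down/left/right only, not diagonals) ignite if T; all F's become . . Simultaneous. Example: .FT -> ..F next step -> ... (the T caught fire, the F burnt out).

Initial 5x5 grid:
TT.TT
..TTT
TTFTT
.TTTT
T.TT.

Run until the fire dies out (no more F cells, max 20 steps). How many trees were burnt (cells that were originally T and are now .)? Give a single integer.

Step 1: +4 fires, +1 burnt (F count now 4)
Step 2: +6 fires, +4 burnt (F count now 6)
Step 3: +4 fires, +6 burnt (F count now 4)
Step 4: +1 fires, +4 burnt (F count now 1)
Step 5: +0 fires, +1 burnt (F count now 0)
Fire out after step 5
Initially T: 18, now '.': 22
Total burnt (originally-T cells now '.'): 15

Answer: 15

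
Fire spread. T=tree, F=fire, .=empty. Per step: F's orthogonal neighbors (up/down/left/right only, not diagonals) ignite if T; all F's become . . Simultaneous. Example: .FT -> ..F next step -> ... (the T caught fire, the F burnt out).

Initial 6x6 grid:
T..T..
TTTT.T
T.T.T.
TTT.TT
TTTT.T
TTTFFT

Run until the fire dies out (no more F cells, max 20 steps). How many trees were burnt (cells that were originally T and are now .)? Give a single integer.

Step 1: +3 fires, +2 burnt (F count now 3)
Step 2: +3 fires, +3 burnt (F count now 3)
Step 3: +4 fires, +3 burnt (F count now 4)
Step 4: +4 fires, +4 burnt (F count now 4)
Step 5: +3 fires, +4 burnt (F count now 3)
Step 6: +3 fires, +3 burnt (F count now 3)
Step 7: +2 fires, +3 burnt (F count now 2)
Step 8: +1 fires, +2 burnt (F count now 1)
Step 9: +0 fires, +1 burnt (F count now 0)
Fire out after step 9
Initially T: 24, now '.': 35
Total burnt (originally-T cells now '.'): 23

Answer: 23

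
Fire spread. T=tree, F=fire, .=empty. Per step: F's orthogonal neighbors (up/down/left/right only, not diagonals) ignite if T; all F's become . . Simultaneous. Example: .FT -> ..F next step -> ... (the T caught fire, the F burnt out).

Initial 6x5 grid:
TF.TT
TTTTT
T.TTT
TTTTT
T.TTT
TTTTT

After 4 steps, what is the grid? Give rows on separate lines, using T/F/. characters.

Step 1: 2 trees catch fire, 1 burn out
  F..TT
  TFTTT
  T.TTT
  TTTTT
  T.TTT
  TTTTT
Step 2: 2 trees catch fire, 2 burn out
  ...TT
  F.FTT
  T.TTT
  TTTTT
  T.TTT
  TTTTT
Step 3: 3 trees catch fire, 2 burn out
  ...TT
  ...FT
  F.FTT
  TTTTT
  T.TTT
  TTTTT
Step 4: 5 trees catch fire, 3 burn out
  ...FT
  ....F
  ...FT
  FTFTT
  T.TTT
  TTTTT

...FT
....F
...FT
FTFTT
T.TTT
TTTTT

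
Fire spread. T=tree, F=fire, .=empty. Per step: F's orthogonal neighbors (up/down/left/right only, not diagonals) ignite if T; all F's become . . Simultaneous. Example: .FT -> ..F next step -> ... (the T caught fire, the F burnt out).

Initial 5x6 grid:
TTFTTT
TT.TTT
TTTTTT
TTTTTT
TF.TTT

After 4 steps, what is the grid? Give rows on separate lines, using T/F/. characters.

Step 1: 4 trees catch fire, 2 burn out
  TF.FTT
  TT.TTT
  TTTTTT
  TFTTTT
  F..TTT
Step 2: 7 trees catch fire, 4 burn out
  F...FT
  TF.FTT
  TFTTTT
  F.FTTT
  ...TTT
Step 3: 7 trees catch fire, 7 burn out
  .....F
  F...FT
  F.FFTT
  ...FTT
  ...TTT
Step 4: 4 trees catch fire, 7 burn out
  ......
  .....F
  ....FT
  ....FT
  ...FTT

......
.....F
....FT
....FT
...FTT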